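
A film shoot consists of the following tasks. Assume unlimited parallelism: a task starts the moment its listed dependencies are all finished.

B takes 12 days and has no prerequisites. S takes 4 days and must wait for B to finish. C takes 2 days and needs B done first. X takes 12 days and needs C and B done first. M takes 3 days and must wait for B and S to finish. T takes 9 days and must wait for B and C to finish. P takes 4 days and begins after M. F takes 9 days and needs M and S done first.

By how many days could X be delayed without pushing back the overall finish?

Critical path: B→S→M→F = 12+4+3+9 = 28, so the finish is 28 days.
Longest path through X: 26 days (earliest finish 26, latest finish 28).
Slack of X = 16 − 14 = 2 days.

2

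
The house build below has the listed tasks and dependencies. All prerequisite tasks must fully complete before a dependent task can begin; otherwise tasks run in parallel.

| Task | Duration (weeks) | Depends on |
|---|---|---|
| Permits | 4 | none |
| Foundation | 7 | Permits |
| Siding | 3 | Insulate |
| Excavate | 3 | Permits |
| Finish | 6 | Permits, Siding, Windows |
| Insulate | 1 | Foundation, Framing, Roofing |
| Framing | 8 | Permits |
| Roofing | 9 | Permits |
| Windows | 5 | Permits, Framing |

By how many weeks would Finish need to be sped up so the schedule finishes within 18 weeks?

5

Current finish: 23 weeks; target: 18.
Finish is on every critical path, so each week cut from Finish cuts the finish by one (this holds down to a finish of 18).
Need 23 − 18 = 5 weeks off Finish → Finish becomes 1 week, finish becomes 18.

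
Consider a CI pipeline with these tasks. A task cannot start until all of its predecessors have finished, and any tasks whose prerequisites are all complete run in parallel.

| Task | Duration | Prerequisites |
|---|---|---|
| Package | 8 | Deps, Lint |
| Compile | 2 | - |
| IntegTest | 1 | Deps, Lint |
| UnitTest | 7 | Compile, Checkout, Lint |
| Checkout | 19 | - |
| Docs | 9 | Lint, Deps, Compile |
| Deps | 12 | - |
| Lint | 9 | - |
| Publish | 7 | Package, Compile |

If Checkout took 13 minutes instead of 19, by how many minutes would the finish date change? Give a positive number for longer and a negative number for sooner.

0

As given, the longest chain is Deps→Package→Publish = 12+8+7 = 27, so the finish is 27 minutes.
Checkout has 1 minute of float (longest path through it is 26).
The critical path is still Deps→Package→Publish; finish is now 27 minutes.
Change in finish: 27 − 27 = +0 minutes.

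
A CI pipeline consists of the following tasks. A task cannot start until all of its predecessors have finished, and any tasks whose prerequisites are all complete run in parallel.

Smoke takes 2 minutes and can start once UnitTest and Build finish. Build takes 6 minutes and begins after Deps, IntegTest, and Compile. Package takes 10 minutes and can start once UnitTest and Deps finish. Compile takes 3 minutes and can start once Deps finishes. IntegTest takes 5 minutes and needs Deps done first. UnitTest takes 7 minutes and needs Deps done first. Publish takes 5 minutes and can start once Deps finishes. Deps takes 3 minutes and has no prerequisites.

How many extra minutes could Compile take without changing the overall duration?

6

The longest chain is Deps→UnitTest→Package = 3+7+10 = 20; overall finish 20 minutes.
Longest path through Compile: 14 minutes (earliest finish 6, latest finish 12).
So Compile can slip 12 − 6 = 6 minutes.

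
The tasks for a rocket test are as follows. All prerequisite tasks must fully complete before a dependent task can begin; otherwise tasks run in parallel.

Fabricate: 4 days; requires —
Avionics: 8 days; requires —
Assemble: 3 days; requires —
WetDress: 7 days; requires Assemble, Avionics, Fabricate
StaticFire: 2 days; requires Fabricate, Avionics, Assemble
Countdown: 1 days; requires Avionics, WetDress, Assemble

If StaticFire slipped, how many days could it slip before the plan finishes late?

The longest chain is Avionics→WetDress→Countdown = 8+7+1 = 16; overall finish 16 days.
StaticFire finishes as early as 10 and must finish by 16.
Float = 16 − 10 = 6.

6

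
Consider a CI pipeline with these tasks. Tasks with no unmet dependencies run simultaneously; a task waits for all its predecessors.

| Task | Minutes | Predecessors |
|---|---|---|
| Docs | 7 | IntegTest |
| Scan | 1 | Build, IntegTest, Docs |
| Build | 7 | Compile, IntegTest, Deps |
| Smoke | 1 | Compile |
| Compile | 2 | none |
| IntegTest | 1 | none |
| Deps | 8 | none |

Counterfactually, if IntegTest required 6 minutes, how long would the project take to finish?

16

As given, the longest chain is Deps→Build→Scan = 8+7+1 = 16, so the finish is 16 minutes.
IntegTest has 7 minutes of float (longest path through it is 9).
That remains the longest chain; total 16 minutes.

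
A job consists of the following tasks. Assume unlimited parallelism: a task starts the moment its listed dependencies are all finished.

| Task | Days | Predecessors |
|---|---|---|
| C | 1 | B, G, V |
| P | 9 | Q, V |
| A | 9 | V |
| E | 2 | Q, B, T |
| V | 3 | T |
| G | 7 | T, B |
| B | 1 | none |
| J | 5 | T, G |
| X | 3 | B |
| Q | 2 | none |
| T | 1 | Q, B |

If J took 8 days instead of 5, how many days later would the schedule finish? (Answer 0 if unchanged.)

3

Baseline: Q→T→G→J = 2+1+7+5 = 15 → 15 days.
J is on the critical path; changing it to 8 makes that path 18 days.
That remains the longest chain; total 18 days.
Change in finish: 18 − 15 = +3 days.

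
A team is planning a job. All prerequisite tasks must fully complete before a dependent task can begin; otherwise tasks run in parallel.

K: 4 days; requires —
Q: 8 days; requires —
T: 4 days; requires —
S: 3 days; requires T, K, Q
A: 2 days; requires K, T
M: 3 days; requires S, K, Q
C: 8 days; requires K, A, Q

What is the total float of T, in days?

Critical path: Q→C = 8+8 = 16, so the finish is 16 days.
T finishes as early as 4 and must finish by 6.
So T can slip 6 − 4 = 2 days.

2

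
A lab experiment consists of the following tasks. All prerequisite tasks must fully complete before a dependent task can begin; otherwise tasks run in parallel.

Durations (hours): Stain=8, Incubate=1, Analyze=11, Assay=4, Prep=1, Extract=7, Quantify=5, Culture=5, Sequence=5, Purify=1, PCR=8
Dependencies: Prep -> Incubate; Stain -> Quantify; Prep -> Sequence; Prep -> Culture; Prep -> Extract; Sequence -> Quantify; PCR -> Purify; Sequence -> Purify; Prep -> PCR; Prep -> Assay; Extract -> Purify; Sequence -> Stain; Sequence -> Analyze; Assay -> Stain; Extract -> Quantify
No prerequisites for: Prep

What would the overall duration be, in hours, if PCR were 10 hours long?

19

Baseline: Prep→Sequence→Stain→Quantify = 1+5+8+5 = 19 → 19 hours.
PCR has 9 hours of float (longest path through it is 10).
That remains the longest chain; total 19 hours.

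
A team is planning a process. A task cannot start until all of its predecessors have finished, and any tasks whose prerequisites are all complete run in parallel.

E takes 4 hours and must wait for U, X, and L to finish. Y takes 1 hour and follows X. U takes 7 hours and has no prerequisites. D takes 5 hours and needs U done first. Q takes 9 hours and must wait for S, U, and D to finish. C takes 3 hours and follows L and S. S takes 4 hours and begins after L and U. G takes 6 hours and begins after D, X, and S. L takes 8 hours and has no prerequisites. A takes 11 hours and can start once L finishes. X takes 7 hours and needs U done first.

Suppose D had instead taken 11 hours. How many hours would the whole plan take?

27

The binding path is U→D→Q = 7+5+9 = 21; finish at 21 hours.
D is on the critical path; changing it to 11 makes that path 27 hours.
No other chain overtakes it, so the finish is 27 hours.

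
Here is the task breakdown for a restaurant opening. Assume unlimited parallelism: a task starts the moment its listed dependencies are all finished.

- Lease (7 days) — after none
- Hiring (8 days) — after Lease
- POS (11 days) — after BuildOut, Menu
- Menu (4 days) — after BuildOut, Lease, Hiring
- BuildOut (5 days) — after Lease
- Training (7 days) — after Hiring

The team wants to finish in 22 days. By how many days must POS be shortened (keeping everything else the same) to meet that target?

8

Current finish: 30 days; target: 22.
POS is on every critical path, so each day cut from POS cuts the finish by one (this holds down to a finish of 22).
Need 30 − 22 = 8 days off POS → POS becomes 3 days, finish becomes 22.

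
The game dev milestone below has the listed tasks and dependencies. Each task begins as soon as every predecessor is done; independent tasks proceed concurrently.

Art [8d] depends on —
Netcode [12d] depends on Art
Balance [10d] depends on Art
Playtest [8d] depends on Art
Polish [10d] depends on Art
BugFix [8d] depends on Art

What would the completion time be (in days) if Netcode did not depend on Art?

With the dependency in place, Art→Netcode = 8+12 = 20 sets the finish at 20 days.
Without Art→Netcode, Netcode's earliest start moves from 8 to 0.
After: Art→Balance = 8+10 = 18 → 18 days.

18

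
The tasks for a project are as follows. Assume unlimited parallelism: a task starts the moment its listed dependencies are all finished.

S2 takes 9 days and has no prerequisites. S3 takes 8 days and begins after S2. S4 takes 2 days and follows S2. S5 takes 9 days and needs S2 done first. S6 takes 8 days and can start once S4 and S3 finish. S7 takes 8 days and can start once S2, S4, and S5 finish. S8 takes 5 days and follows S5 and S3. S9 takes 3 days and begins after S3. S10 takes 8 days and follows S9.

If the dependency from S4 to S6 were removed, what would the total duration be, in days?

28

Before: longest chain S2→S3→S9→S10 = 9+8+3+8 = 28, finish 28.
Dropping S4→S6 doesn't change S6's earliest start (17); another predecessor still binds.
New critical path: S2→S3→S9→S10 = 9+8+3+8 = 28 ⇒ 28 days.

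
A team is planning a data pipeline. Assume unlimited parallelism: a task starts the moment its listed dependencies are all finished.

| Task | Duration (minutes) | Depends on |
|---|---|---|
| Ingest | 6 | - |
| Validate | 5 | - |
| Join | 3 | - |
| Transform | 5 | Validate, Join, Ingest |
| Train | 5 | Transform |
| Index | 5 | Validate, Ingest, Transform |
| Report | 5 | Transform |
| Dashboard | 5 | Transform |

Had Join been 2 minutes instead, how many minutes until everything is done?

Critical path before the change: Ingest→Transform→Train = 6+5+5 = 16 giving 16 minutes.
Join has 3 minutes of float (longest path through it is 13).
That remains the longest chain; total 16 minutes.

16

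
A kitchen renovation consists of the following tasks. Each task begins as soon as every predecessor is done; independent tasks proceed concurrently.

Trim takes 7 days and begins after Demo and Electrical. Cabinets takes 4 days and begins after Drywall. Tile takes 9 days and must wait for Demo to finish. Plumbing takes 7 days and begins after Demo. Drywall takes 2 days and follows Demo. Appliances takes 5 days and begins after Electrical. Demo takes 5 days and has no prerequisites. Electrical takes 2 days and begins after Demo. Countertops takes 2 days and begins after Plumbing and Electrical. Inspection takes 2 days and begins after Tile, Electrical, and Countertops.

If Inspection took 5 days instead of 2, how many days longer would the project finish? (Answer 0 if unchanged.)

Baseline: Demo→Plumbing→Countertops→Inspection = 5+7+2+2 = 16 → 16 days.
Inspection lies on that path, so at 5 days the path becomes 19 days.
That remains the longest chain; total 19 days.
Change in finish: 19 − 16 = +3 days.

3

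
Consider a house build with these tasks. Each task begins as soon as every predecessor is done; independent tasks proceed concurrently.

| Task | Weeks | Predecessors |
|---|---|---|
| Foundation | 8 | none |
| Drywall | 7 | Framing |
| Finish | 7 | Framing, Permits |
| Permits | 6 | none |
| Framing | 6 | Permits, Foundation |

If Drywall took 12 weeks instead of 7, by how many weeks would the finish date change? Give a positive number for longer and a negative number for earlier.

Critical path before the change: Foundation→Framing→Drywall = 8+6+7 = 21 giving 21 weeks.
Since Drywall is critical, the +5 change carries straight to that chain (now 26 weeks).
No other chain overtakes it, so the finish is 26 weeks.
Change in finish: 26 − 21 = +5 weeks.

5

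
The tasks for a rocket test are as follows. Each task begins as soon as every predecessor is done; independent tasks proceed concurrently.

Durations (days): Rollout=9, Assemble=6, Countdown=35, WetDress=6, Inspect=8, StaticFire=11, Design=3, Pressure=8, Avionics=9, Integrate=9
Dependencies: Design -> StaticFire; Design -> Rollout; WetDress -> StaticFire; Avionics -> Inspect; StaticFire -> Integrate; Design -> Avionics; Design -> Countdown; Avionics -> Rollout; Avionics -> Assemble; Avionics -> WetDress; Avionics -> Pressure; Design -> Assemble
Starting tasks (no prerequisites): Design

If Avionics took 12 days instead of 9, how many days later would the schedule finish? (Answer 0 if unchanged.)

3

As given, the longest chain is Design→Avionics→WetDress→StaticFire→Integrate = 3+9+6+11+9 = 38, so the finish is 38 days.
Avionics is on the critical path; changing it to 12 makes that path 41 days.
The critical path is still Design→Avionics→WetDress→StaticFire→Integrate; finish is now 41 days.
Change in finish: 41 − 38 = +3 days.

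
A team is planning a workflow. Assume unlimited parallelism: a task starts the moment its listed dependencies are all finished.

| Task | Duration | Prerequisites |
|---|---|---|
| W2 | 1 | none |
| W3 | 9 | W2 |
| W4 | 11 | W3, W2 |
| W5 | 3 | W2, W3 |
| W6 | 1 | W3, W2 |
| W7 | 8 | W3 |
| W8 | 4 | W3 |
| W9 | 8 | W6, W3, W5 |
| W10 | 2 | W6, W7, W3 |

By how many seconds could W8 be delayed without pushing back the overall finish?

W2→W3→W4 = 1+9+11 = 21 sets the makespan at 21 seconds.
The longest chain containing W8 totals 14 seconds.
Slack of W8 = 17 − 10 = 7 seconds.

7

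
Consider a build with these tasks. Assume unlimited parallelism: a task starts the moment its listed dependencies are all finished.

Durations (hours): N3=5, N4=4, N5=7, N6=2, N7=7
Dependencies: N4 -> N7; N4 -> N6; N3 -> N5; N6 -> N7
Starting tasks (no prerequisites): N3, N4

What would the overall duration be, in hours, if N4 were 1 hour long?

12

Baseline: N4→N6→N7 = 4+2+7 = 13 → 13 hours.
N4 lies on that path, so at 1 hour the path becomes 10 hours.
Now N3→N5 = 5+7 = 12 is longest, so the finish becomes 12 hours.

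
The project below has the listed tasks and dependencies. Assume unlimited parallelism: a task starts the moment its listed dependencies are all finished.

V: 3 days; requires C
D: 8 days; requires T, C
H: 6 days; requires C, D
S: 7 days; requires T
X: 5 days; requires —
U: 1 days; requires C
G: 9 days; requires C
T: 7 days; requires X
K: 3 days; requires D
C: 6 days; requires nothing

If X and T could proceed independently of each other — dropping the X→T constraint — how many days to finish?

21

Original critical path: X→T→D→H = 5+7+8+6 = 26 ⇒ 26 days.
Without X→T, T's earliest start moves from 5 to 0.
The longest chain is now T→D→H = 7+8+6 = 21, so the plan takes 21 days.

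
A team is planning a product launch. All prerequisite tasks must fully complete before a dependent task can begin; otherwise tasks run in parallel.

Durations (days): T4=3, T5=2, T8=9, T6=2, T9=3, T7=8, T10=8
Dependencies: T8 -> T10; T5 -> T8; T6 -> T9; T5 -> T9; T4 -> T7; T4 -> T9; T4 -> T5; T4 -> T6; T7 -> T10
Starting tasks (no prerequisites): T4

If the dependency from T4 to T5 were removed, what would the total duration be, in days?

19

Original critical path: T4→T5→T8→T10 = 3+2+9+8 = 22 ⇒ 22 days.
Without T4→T5, T5's earliest start moves from 3 to 0.
After: T4→T7→T10 = 3+8+8 = 19 → 19 days.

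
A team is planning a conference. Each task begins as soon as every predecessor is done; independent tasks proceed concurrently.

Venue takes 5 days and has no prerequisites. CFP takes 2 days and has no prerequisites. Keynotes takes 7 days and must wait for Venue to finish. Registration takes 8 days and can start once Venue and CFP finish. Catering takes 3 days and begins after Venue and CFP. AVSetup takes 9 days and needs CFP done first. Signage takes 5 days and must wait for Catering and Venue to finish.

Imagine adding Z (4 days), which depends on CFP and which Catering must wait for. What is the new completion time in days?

Originally the conference takes 13 days.
With Z inserted, Catering now waits for max(Venue, CFP, Z).
New critical path: CFP→Z→Catering→Signage = 2+4+3+5 = 14 ⇒ 14 days.

14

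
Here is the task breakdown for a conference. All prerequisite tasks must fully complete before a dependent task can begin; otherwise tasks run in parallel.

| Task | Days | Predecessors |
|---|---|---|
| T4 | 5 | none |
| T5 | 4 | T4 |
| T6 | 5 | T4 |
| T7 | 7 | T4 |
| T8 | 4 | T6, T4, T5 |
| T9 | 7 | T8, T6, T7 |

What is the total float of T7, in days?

2

T4→T6→T8→T9 = 5+5+4+7 = 21 sets the makespan at 21 days.
T7 finishes as early as 12 and must finish by 14.
Float = 21 − 19 = 2.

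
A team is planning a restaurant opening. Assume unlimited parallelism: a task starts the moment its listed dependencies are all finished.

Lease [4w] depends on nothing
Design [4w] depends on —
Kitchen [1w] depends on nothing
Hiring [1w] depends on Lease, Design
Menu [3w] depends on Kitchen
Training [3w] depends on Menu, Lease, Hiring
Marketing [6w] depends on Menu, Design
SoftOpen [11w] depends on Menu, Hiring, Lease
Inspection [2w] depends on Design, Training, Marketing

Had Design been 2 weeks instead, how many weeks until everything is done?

Baseline: Design→Hiring→SoftOpen = 4+1+11 = 16 → 16 weeks.
Design is on the critical path; changing it to 2 makes that path 14 weeks.
New critical path: Lease→Hiring→SoftOpen = 4+1+11 = 16 ⇒ 16 weeks.

16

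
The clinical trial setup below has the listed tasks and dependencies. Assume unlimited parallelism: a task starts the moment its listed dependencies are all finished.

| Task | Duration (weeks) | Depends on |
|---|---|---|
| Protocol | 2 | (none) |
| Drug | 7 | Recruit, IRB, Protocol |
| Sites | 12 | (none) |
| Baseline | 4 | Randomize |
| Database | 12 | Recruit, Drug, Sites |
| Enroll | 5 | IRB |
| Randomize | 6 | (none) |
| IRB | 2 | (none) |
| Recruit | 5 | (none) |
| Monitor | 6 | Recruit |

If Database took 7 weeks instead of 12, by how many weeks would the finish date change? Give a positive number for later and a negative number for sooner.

Actual critical path: Sites→Database = 12+12 = 24 ⇒ 24 weeks.
Database lies on that path, so at 7 weeks the path becomes 19 weeks.
No other chain overtakes it, so the finish is 19 weeks.
Change in finish: 19 − 24 = -5 weeks.

-5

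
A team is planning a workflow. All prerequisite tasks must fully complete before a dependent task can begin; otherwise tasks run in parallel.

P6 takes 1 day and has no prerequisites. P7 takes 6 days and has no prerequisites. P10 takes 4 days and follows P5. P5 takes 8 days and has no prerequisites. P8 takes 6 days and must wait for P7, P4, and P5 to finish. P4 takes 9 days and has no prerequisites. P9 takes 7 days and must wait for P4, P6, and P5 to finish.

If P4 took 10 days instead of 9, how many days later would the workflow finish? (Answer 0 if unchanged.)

Critical path before the change: P4→P9 = 9+7 = 16 giving 16 days.
P4 lies on that path, so at 10 days the path becomes 17 days.
The critical path is still P4→P9; finish is now 17 days.
Change in finish: 17 − 16 = +1 days.

1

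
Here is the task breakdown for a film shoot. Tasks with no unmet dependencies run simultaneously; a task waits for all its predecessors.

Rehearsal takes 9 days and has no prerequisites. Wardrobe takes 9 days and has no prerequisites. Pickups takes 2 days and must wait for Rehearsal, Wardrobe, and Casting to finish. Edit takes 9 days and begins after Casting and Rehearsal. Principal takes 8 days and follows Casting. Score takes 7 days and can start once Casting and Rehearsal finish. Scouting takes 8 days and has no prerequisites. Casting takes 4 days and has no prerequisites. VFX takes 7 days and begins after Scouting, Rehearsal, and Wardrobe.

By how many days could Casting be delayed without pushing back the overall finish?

5

Critical path: Rehearsal→Edit = 9+9 = 18, so the finish is 18 days.
The longest chain containing Casting totals 13 days.
Slack of Casting = 5 − 0 = 5 days.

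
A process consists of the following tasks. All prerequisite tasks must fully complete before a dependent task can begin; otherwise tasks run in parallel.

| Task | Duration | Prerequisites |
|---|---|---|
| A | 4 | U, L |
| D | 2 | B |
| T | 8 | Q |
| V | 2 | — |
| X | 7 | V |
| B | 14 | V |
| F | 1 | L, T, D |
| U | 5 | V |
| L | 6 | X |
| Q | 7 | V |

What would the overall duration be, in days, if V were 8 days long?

25

Actual critical path: V→B→D→F = 2+14+2+1 = 19 ⇒ 19 days.
V is on the critical path; changing it to 8 makes that path 25 days.
No other chain overtakes it, so the finish is 25 days.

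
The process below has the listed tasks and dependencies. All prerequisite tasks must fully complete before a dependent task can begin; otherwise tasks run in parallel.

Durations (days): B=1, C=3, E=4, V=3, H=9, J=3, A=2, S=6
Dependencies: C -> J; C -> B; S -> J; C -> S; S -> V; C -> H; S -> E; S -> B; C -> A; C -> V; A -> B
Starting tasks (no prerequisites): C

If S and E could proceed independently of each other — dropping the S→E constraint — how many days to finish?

Original critical path: C→S→E = 3+6+4 = 13 ⇒ 13 days.
Without S→E, E's earliest start moves from 9 to 0.
The longest chain is now C→S→J = 3+6+3 = 12, so the schedule takes 12 days.

12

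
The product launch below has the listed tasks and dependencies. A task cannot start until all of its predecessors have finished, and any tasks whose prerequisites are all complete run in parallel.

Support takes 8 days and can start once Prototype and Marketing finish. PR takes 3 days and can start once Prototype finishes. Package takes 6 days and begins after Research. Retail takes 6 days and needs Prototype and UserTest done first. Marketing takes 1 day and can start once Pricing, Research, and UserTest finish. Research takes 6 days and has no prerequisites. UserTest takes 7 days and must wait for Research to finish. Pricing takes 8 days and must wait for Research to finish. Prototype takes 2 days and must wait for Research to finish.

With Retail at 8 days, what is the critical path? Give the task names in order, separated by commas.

Research, Pricing, Marketing, Support

The binding path is Research→Pricing→Marketing→Support = 6+8+1+8 = 23; finish at 23 days.
Retail is off the critical path — its longest chain is 19 days, giving 4 of slack.
The critical path is still Research→Pricing→Marketing→Support; finish is now 23 days.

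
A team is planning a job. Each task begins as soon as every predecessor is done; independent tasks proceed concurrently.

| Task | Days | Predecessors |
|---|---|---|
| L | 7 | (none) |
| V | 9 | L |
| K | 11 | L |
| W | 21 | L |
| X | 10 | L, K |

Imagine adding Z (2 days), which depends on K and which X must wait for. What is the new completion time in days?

30

Originally the job takes 28 days.
With Z inserted, X now waits for max(L, K, Z).
New critical path: L→K→Z→X = 7+11+2+10 = 30 ⇒ 30 days.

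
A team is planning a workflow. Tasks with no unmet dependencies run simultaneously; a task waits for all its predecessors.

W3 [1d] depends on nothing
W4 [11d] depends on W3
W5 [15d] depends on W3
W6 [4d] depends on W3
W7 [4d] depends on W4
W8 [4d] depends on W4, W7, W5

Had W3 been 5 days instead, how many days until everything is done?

24

Actual critical path: W3→W4→W7→W8 = 1+11+4+4 = 20 ⇒ 20 days.
W3 is on the critical path; changing it to 5 makes that path 24 days.
The critical path is still W3→W4→W7→W8; finish is now 24 days.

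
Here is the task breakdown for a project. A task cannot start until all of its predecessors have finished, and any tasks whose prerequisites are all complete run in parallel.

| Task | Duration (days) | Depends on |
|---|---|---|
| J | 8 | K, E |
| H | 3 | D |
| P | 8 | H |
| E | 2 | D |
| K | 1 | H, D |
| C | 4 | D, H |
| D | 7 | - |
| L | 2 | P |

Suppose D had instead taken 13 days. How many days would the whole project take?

Actual critical path: D→H→P→L = 7+3+8+2 = 20 ⇒ 20 days.
D lies on that path, so at 13 days the path becomes 26 days.
The critical path is still D→H→P→L; finish is now 26 days.

26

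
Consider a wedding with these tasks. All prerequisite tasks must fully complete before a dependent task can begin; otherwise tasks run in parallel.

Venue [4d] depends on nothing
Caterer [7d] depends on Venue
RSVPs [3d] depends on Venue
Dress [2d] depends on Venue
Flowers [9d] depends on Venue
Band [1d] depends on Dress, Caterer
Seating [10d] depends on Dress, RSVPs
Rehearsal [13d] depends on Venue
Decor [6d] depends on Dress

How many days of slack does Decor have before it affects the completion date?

Venue→RSVPs→Seating = 4+3+10 = 17 sets the makespan at 17 days.
The longest chain containing Decor totals 12 days.
So Decor can slip 17 − 12 = 5 days.

5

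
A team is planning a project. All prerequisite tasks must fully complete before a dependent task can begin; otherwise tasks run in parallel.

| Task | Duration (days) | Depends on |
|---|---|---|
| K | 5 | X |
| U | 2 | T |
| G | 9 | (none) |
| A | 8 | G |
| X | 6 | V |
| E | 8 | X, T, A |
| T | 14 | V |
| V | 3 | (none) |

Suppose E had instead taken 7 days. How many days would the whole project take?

The binding path is G→A→E = 9+8+8 = 25; finish at 25 days.
Since E is critical, the -1 change carries straight to that chain (now 24 days).
That remains the longest chain; total 24 days.

24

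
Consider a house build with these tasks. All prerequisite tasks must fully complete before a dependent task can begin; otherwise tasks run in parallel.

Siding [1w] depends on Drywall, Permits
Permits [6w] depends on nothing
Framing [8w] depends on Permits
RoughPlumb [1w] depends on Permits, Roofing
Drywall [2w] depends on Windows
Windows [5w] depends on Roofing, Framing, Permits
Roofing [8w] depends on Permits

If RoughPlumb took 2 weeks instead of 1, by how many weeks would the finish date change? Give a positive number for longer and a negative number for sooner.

Critical path before the change: Permits→Framing→Windows→Drywall→Siding = 6+8+5+2+1 = 22 giving 22 weeks.
RoughPlumb has 7 weeks of float (longest path through it is 15).
That remains the longest chain; total 22 weeks.
Change in finish: 22 − 22 = +0 weeks.

0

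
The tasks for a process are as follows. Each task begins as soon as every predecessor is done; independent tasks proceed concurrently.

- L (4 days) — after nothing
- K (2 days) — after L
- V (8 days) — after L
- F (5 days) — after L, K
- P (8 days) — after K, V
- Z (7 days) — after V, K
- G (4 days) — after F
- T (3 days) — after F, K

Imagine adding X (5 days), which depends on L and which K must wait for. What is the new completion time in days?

20

Originally the plan takes 20 days.
With X inserted, K now waits for max(L, X).
New critical path: L→X→K→F→G = 4+5+2+5+4 = 20 ⇒ 20 days.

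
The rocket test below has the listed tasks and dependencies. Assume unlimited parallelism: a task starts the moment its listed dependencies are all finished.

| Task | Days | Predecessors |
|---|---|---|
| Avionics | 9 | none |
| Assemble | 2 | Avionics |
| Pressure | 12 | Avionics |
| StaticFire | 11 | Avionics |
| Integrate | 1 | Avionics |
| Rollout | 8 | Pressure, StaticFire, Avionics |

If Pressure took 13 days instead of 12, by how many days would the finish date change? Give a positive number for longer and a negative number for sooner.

1

The binding path is Avionics→Pressure→Rollout = 9+12+8 = 29; finish at 29 days.
Since Pressure is critical, the +1 change carries straight to that chain (now 30 days).
That remains the longest chain; total 30 days.
Change in finish: 30 − 29 = +1 days.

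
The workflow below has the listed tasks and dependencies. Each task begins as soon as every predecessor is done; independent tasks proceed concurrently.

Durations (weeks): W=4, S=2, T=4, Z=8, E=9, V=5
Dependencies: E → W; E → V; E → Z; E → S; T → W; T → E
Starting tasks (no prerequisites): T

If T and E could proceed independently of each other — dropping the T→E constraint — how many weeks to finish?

Before: longest chain T→E→Z = 4+9+8 = 21, finish 21.
Without T→E, E's earliest start moves from 4 to 0.
The longest chain is now E→Z = 9+8 = 17, so the plan takes 17 weeks.

17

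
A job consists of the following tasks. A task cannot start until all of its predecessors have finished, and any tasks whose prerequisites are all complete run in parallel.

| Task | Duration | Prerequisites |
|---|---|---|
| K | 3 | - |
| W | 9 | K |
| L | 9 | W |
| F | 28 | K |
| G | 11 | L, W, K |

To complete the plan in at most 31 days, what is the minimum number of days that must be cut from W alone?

1

Current finish: 32 days; target: 31.
W is on every critical path, so each day cut from W cuts the finish by one (this holds down to a finish of 31).
Need 32 − 31 = 1 day off W → W becomes 8 days, finish becomes 31.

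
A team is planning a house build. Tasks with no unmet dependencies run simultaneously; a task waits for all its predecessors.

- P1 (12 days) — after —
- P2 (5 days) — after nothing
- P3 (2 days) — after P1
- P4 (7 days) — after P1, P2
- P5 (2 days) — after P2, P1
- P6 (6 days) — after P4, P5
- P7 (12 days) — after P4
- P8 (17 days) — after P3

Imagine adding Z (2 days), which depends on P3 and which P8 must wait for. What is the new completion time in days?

33

Originally the project takes 31 days.
With Z inserted, P8 now waits for max(P3, Z).
New critical path: P1→P3→Z→P8 = 12+2+2+17 = 33 ⇒ 33 days.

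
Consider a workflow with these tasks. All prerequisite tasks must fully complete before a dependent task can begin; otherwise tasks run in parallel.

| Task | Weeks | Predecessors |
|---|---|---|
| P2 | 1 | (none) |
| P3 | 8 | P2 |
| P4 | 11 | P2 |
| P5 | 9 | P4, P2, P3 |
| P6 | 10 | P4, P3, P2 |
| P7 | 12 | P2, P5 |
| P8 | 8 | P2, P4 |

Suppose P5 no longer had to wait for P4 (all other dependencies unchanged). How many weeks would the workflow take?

Original critical path: P2→P4→P5→P7 = 1+11+9+12 = 33 ⇒ 33 weeks.
Without P4→P5, P5's earliest start moves from 12 to 9.
New critical path: P2→P3→P5→P7 = 1+8+9+12 = 30 ⇒ 30 weeks.

30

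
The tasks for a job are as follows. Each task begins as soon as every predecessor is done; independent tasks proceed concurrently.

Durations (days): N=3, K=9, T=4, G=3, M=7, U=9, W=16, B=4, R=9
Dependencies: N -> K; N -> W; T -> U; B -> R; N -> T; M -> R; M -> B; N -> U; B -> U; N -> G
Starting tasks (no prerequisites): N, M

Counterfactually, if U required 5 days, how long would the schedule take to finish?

20

Critical path before the change: M→B→U = 7+4+9 = 20 giving 20 days.
U is on the critical path; changing it to 5 makes that path 16 days.
New critical path: M→B→R = 7+4+9 = 20 ⇒ 20 days.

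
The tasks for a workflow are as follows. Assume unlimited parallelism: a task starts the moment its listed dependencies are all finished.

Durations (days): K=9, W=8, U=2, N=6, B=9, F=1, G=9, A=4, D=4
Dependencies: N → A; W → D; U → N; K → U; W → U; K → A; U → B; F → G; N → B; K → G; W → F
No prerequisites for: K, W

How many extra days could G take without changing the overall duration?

K→U→N→B = 9+2+6+9 = 26 sets the makespan at 26 days.
The longest chain containing G totals 18 days.
So G can slip 26 − 18 = 8 days.

8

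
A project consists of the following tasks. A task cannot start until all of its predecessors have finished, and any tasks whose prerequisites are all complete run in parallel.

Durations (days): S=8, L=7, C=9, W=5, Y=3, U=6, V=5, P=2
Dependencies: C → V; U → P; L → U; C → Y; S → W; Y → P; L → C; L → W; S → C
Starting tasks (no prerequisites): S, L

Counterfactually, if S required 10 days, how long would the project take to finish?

Actual critical path: S→C→Y→P = 8+9+3+2 = 22 ⇒ 22 days.
S lies on that path, so at 10 days the path becomes 24 days.
That remains the longest chain; total 24 days.

24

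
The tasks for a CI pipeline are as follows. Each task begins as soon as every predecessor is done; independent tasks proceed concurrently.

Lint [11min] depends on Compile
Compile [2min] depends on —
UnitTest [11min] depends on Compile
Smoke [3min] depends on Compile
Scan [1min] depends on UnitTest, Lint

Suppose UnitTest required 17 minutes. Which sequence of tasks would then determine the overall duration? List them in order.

Compile, UnitTest, Scan

Baseline: Compile→UnitTest→Scan = 2+11+1 = 14 → 14 minutes.
UnitTest lies on that path, so at 17 minutes the path becomes 20 minutes.
No other chain overtakes it, so the finish is 20 minutes.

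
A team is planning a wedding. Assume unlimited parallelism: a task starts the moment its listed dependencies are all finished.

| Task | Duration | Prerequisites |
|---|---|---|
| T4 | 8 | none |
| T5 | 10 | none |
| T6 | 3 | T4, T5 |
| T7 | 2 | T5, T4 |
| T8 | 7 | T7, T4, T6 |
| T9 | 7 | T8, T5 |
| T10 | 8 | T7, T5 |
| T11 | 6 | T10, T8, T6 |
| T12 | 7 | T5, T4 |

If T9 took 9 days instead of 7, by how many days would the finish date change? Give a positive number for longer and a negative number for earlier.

Baseline: T5→T6→T8→T9 = 10+3+7+7 = 27 → 27 days.
T9 is on the critical path; changing it to 9 makes that path 29 days.
That remains the longest chain; total 29 days.
Change in finish: 29 − 27 = +2 days.

2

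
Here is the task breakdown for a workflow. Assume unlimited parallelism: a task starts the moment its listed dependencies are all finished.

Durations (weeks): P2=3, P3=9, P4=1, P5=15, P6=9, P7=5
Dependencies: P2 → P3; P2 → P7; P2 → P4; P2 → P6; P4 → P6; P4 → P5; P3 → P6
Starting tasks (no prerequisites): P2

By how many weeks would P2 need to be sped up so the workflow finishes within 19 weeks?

Current finish: 21 weeks; target: 19.
P2 is on every critical path, so each week cut from P2 cuts the finish by one (this holds down to a finish of 19).
Need 21 − 19 = 2 weeks off P2 → P2 becomes 1 week, finish becomes 19.

2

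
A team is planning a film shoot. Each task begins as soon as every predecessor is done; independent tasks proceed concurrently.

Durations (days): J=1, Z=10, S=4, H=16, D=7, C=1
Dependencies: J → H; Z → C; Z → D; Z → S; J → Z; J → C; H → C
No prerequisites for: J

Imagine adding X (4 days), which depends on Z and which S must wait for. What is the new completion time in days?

19

Originally the job takes 18 days.
With X inserted, S now waits for max(Z, X).
New critical path: J→Z→X→S = 1+10+4+4 = 19 ⇒ 19 days.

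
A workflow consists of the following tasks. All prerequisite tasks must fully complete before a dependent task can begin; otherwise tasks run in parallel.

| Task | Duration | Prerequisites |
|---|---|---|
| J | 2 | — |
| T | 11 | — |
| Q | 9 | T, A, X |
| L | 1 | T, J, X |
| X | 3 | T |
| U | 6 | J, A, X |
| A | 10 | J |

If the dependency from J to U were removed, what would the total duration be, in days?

23

With the dependency in place, T→X→Q = 11+3+9 = 23 sets the finish at 23 days.
Dropping J→U doesn't change U's earliest start (14); another predecessor still binds.
After: T→X→Q = 11+3+9 = 23 → 23 days.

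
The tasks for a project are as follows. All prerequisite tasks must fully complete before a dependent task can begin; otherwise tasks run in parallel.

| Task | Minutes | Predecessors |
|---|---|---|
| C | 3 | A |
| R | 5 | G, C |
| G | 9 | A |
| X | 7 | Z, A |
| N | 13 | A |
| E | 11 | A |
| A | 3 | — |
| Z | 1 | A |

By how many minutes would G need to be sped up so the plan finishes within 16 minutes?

Current finish: 17 minutes; target: 16.
G is on every critical path, so each minute cut from G cuts the finish by one (this holds down to a finish of 16).
Need 17 − 16 = 1 minute off G → G becomes 8 minutes, finish becomes 16.

1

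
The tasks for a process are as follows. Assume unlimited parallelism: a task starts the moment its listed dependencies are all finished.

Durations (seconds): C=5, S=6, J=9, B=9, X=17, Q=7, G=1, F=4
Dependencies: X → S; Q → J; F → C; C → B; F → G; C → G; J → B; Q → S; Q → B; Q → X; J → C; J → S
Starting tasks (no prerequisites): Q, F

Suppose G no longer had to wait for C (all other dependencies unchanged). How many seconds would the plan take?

30

Before: longest chain Q→J→C→B = 7+9+5+9 = 30, finish 30.
Without C→G, G's earliest start moves from 21 to 4.
New critical path: Q→J→C→B = 7+9+5+9 = 30 ⇒ 30 seconds.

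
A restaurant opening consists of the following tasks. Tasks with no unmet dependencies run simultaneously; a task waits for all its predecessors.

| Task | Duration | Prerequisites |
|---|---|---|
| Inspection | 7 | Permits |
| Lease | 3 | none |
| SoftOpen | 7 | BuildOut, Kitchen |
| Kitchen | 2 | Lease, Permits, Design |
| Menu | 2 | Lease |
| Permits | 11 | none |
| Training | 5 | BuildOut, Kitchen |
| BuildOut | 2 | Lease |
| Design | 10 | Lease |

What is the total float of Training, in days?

2

The longest chain is Lease→Design→Kitchen→SoftOpen = 3+10+2+7 = 22; overall finish 22 days.
Training finishes as early as 20 and must finish by 22.
Slack of Training = 17 − 15 = 2 days.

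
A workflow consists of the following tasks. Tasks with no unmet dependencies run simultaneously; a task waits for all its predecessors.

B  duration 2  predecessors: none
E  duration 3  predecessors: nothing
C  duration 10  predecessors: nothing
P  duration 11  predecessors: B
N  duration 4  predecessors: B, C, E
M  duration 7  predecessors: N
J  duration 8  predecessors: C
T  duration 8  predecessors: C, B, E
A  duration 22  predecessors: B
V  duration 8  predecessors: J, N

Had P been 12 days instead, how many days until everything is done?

26

Baseline: C→J→V = 10+8+8 = 26 → 26 days.
P has 13 days of float (longest path through it is 13).
That remains the longest chain; total 26 days.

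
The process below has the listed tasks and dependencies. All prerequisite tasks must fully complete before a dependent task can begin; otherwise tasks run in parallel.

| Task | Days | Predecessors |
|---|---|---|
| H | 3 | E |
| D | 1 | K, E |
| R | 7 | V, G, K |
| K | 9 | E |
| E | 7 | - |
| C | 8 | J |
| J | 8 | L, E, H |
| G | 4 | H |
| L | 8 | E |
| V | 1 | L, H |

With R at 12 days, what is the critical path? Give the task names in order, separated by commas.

E, L, J, C

The binding path is E→L→J→C = 7+8+8+8 = 31; finish at 31 days.
The longest path through R is only 23 days, so R has float 8.
That remains the longest chain; total 31 days.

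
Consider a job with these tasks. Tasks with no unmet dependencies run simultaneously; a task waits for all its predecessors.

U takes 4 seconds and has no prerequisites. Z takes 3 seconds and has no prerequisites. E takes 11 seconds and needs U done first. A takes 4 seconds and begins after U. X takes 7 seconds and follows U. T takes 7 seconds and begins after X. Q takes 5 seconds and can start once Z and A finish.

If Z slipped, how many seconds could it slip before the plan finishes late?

10

Critical path: U→X→T = 4+7+7 = 18, so the finish is 18 seconds.
Z finishes as early as 3 and must finish by 13.
So Z can slip 13 − 3 = 10 seconds.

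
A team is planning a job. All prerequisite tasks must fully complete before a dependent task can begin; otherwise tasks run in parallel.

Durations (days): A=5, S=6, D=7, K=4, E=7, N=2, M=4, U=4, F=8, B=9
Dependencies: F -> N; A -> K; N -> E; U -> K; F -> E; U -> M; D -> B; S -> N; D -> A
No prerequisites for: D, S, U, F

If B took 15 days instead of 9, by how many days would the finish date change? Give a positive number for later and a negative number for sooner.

5

As given, the longest chain is F→N→E = 8+2+7 = 17, so the finish is 17 days.
The longest path through B is only 16 days, so B has float 1.
The binding chain switches to D→B = 7+15 = 22; finish 22 days.
Change in finish: 22 − 17 = +5 days.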